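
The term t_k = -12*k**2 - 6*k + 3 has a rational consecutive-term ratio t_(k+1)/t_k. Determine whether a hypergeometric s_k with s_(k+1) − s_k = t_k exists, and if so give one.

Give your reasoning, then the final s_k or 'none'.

t_(k+1)/t_k = (4*k**2 + 10*k + 5)/(4*k**2 + 2*k - 1).
Take A(k)=1, B(k)=1, C(k)=k**2 + k/2 - 1/4.
f must satisfy (1)·f(k+1) − (1)·f(k) = k**2 + k/2 - 1/4.
deg f ≤ 3 (via 0,0,2).
Match coefficients ⇒ f(k) = k*(4*k**2 - 3*k - 4)/12.
So s_k = (B(k−1)f/C)·t_k = (k*(4*k**2 - 3*k - 4)/(3*(4*k**2 + 2*k - 1)))·t_k = k*(-4*k**2 + 3*k + 4).
Verify: -12*k**2 - 6*k + 3 matches t_k.

s_k = k*(-4*k**2 + 3*k + 4)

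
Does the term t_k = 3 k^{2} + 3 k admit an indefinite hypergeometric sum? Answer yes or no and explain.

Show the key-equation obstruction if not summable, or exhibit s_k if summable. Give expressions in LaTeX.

t_(k+1)/t_k = (k + 2)/k.
So A=1 and B=1, with C=k**2 + k.
f must satisfy (1)·f(k+1) − (1)·f(k) = k**2 + k.
Degrees (0,0,2) ⇒ d ≤ 3.
Solve for f: f(k) = k*(k - 1)*(k + 1)/3 (degree 3 ≤ 3).
Then R = B(k−1)f/C = (k - 1)/3, so s_k = R(k)·t_k = k**3 - k.
s_(k+1) − s_k = 3*k*(k + 1) = t_k.

Yes. s_k = k^{3} - k.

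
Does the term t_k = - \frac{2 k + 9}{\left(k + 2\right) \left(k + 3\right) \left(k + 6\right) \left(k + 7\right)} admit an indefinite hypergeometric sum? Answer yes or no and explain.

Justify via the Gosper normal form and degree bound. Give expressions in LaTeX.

r(k) = (k + 2)*(k + 6)*(2*k + 11)/((k + 4)*(k + 8)*(2*k + 9)) after simplifying.
Gosper form: A/B · C(k+1)/C(k) with A=k + 2, B=k + 8, C=k**3 + 27*k**2/2 + 121*k/2 + 90.
Key eq: (k + 2)·f(k+1) = (k + 7)·f(k) + (k**3 + 27*k**2/2 + 121*k/2 + 90).
From deg A=1, deg B=1, deg C=3: d=5.
Solving with deg f ≤ 5: f(k) = k*(k + 3)*(k + 4)*(k + 5)*(k + 8)/24.
So s_k = (B(k−1)f/C)·t_k = (k*(k + 3)*(k + 7)*(k + 8)/(12*(2*k + 9)))·t_k = k*(-k - 8)/(12*(k**2 + 8*k + 12)).
Check: Δs_k = (-2*k - 9)/(k**4 + 18*k**3 + 113*k**2 + 288*k + 252). ✓

Yes. s_k = \frac{k \left(- k - 8\right)}{12 \left(k^{2} + 8 k + 12\right)}.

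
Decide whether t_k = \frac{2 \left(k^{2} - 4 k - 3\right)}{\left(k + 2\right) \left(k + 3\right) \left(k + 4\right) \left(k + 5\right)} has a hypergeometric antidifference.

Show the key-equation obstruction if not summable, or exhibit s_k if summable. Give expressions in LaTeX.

Yes. s_k = \frac{k \left(- 2 k - 1\right)}{\left(k + 2\right) \left(k + 3\right) \left(k + 4\right)}.

Compute t_(k+1)/t_k: get (k**3 - 10*k - 12)/(k**3 + 2*k**2 - 27*k - 18).
Take A(k)=k + 2, B(k)=k + 6, C(k)=k**2 - 4*k - 3.
Set up (k + 2)·f(k+1) − (k + 5)·f(k) − (k**2 - 4*k - 3) = 0.
d = 3 from the (1,1,2) case.
Coefficient equations give f(k) = -k*(2*k + 1)/2.
R(k) = B(k−1)·f(k)/C(k) = -k*(k + 5)*(2*k + 1)/(2*(k**2 - 4*k - 3)); s_k = R·t_k = k*(-2*k - 1)/((k + 2)*(k + 3)*(k + 4)).
s_(k+1) − s_k = 2*(k**2 - 4*k - 3)/(k**4 + 14*k**3 + 71*k**2 + 154*k + 120) = t_k.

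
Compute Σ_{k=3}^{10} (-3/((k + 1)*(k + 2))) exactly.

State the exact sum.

r(k) = (k + 1)/(k + 3) after simplifying.
Factor: A=k + 1; B=k + 3; C=1.
f must satisfy (k + 1)·f(k+1) − (k + 2)·f(k) = 1.
d = 1 from the (1,1,0) case.
A polynomial solution: f(k) = k.
Get s_k = R·t_k = -3*k/(k + 1) with R(k) = B(k−1)f(k)/C(k) = k*(k + 2).
Verify: -3/(k**2 + 3*k + 2) matches t_k.
Sum = s_(11) − s_(3); s_(11) = -11/4, s_(3) = -9/4 ⇒ -1/2.

Σ = -1/2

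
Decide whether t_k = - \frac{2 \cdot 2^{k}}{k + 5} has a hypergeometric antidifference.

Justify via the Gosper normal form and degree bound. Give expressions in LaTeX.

The ratio is 2*(k + 5)/(k + 6).
Normal form (A,B,C) = (2*k + 10, k + 6, 1).
Set up (2*k + 10)·f(k+1) − (k + 5)·f(k) − (1) = 0.
d = -1 from the (1,1,0) case.
deg f ≤ -1 is impossible — no certificate.

No — key equation has no polynomial f.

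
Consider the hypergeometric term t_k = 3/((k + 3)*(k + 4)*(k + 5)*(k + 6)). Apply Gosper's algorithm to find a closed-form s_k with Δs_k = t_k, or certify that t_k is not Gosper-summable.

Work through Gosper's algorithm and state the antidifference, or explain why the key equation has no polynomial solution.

Ratio r(k) = (k + 3)/(k + 7).
Take A(k)=k + 3, B(k)=k + 7, C(k)=1.
Set up (k + 3)·f(k+1) − (k + 6)·f(k) − (1) = 0.
deg f ≤ 3 (via 1,1,0).
Match coefficients ⇒ f(k) = k*(k**2 + 12*k + 47)/180.
Certificate R = B(k−1)f/C = k*(k + 6)*(k**2 + 12*k + 47)/180 gives s_k = k*(k**2 + 12*k + 47)/(60*(k + 3)*(k + 4)*(k + 5)).
Δs = 3/(k**4 + 18*k**3 + 119*k**2 + 342*k + 360), as required.

s_k = k*(k**2 + 12*k + 47)/(60*(k + 3)*(k + 4)*(k + 5))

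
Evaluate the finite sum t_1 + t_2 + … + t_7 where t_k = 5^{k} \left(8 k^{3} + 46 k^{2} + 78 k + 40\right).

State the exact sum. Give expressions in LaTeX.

Compute t_(k+1)/t_k: get 5*(4*k**3 + 35*k**2 + 97*k + 86)/(4*k**3 + 23*k**2 + 39*k + 20).
So A=5 and B=1, with C=k**3 + 23*k**2/4 + 39*k/4 + 5.
Solve (5)·f(k+1) − (1)·f(k) = k**3 + 23*k**2/4 + 39*k/4 + 5.
From deg A=0, deg B=0, deg C=3: d=3.
A polynomial solution: f(k) = k*(k + 1)**2/4.
R(k) = B(k−1)·f(k)/C(k) = k*(k + 1)/(4*k**2 + 19*k + 20); s_k = R·t_k = 2*5**k*k*(k**2 + 2*k + 1).
Check: Δs_k = 5**k*(8*k**3 + 46*k**2 + 78*k + 40). ✓
Σ_(k=1)^(7) t_k = s_(8) − s_(1) = 506250000 − (40) = 506249960.

Σ = 506249960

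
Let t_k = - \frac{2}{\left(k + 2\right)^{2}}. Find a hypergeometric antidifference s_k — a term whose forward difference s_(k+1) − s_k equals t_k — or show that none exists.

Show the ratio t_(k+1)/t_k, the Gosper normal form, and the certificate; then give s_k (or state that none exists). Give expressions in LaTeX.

no hypergeometric antidifference exists

Ratio r(k) = (k + 2)**2/(k + 3)**2.
So A=k**2 + 4*k + 4 and B=k**2 + 6*k + 9, with C=1.
Solve (k**2 + 4*k + 4)·f(k+1) − (k**2 + 4*k + 4)·f(k) = 1.
Degrees (2,2,0) ⇒ d ≤ 0.
Put f(k) = c0: A·f(k+1) − B(k−1)·f(k) − C = -1; need -1 = 0 — inconsistent ⇒ no f, not summable.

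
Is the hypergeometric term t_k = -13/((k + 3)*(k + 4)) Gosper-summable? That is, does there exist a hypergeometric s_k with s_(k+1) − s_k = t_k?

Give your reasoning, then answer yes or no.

Yes. s_k = -13*k/(3*k + 9).

t_(k+1)/t_k = (k + 3)/(k + 5).
Take A(k)=k + 3, B(k)=k + 5, C(k)=1.
Solve (k + 3)·f(k+1) − (k + 4)·f(k) = 1.
deg f ≤ 1 (via 1,1,0).
Match coefficients ⇒ f(k) = k/3.
Get s_k = R·t_k = -13*k/(3*k + 9) with R(k) = B(k−1)f(k)/C(k) = k*(k + 4)/3.
Verify: -13/(k**2 + 7*k + 12) matches t_k.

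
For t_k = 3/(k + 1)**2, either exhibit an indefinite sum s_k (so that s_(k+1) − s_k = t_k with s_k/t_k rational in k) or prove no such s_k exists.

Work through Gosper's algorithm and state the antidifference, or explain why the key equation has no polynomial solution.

not Gosper-summable; s_k does not exist

Ratio r(k) = (k + 1)**2/(k + 2)**2.
A = k**2 + 2*k + 1, B = k**2 + 4*k + 4, C = 1.
Key eq: (k**2 + 2*k + 1)·f(k+1) = (k**2 + 2*k + 1)·f(k) + (1).
Bound: deg f ≤ 0.
Generic f = c0 gives residual -1; -1 = 0 cannot hold, so t_k is not Gosper-summable.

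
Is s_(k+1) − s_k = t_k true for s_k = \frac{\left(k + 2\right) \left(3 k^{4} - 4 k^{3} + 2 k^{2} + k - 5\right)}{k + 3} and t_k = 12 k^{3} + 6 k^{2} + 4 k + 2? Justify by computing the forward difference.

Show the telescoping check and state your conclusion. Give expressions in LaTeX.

Invalid: residual \frac{- 9 k^{4} - 46 k^{3} - 20 k^{2} - 13 k - 11}{k^{2} + 7 k + 12} ≠ 0.

s_(k+1) = (3*k**5 + 17*k**4 + 32*k**3 + 29*k**2 + 12*k - 9)/(k + 4)
s_(k+1) − s_k = (12*k**5 + 81*k**4 + 144*k**3 + 82*k**2 + 49*k + 13)/(k**2 + 7*k + 12)
(s_(k+1) − s_k) − t_k = (-9*k**4 - 46*k**3 - 20*k**2 - 13*k - 11)/(k**2 + 7*k + 12)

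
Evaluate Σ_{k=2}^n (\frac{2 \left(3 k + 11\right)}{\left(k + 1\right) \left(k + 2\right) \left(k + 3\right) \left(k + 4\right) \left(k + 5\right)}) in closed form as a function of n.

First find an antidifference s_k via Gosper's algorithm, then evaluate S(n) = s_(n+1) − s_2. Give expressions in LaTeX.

S(n) = \frac{n^{3} + 10 n^{2} + 31 n - 42}{36 \left(n^{3} + 10 n^{2} + 31 n + 30\right)}

r(k) = (k + 1)*(3*k + 14)/((k + 6)*(3*k + 11)) after simplifying.
Take A(k)=k + 1, B(k)=k + 6, C(k)=k + 11/3.
Solve (k + 1)·f(k+1) − (k + 5)·f(k) = k + 11/3.
Degrees (1,1,1) ⇒ d ≤ 4.
Coefficient equations give f(k) = k*(k + 3)*(k**2 + 7*k + 14)/24.
So s_k = (B(k−1)f/C)·t_k = (k*(k + 3)*(k + 5)*(k**2 + 7*k + 14)/(8*(3*k + 11)))·t_k = k*(k**2 + 7*k + 14)/(4*(k**3 + 7*k**2 + 14*k + 8)).
s_(k+1) − s_k = 2*(3*k + 11)/(k**5 + 15*k**4 + 85*k**3 + 225*k**2 + 274*k + 120) = t_k.
Evaluate: s_(n+1) = (n**3 + 10*n**2 + 31*n + 22)/(4*(n**3 + 10*n**2 + 31*n + 30)); subtract s_(2) = 2/9 ⇒ S(n) = (n**3 + 10*n**2 + 31*n - 42)/(36*(n**3 + 10*n**2 + 31*n + 30)).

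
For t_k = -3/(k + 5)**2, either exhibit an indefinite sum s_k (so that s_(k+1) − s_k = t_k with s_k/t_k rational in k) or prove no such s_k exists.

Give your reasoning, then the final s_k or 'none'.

The ratio is (k + 5)**2/(k + 6)**2.
Take A(k)=k**2 + 10*k + 25, B(k)=k**2 + 12*k + 36, C(k)=1.
Need (k**2 + 10*k + 25)·f(k+1) − (k**2 + 10*k + 25)·f(k) = 1.
deg f ≤ 0 (via 2,2,0).
Put f(k) = c0: A·f(k+1) − B(k−1)·f(k) − C = -1; need -1 = 0 — inconsistent ⇒ no f, not summable.

none — t_k is not Gosper-summable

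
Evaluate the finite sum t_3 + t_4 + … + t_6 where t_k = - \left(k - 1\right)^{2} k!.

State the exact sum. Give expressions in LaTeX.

Compute t_(k+1)/t_k: get k**2*(k + 1)/(k - 1)**2.
A = k + 1, B = 1, C = k**2 - 2*k + 1.
Solve (k + 1)·f(k+1) − (1)·f(k) = k**2 - 2*k + 1.
From deg A=1, deg B=0, deg C=2: d=1.
Coefficient equations give f(k) = k - 3.
Certificate R = B(k−1)f/C = (k - 3)/(k - 1)**2 gives s_k = -(k - 3)*factorial(k).
Δs = -(k - 1)**2*factorial(k), as required.
Telescoping: Σ = s_(7) − s_(3) = -20160 − (0) = -20160.

Σ = -20160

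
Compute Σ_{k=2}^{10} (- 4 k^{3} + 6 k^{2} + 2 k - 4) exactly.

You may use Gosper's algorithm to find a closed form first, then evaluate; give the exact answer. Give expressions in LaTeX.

r(k) = k*(2*k**2 + 3*k - 1)/(2*k**3 - 3*k**2 - k + 2) after simplifying.
Take A(k)=1, B(k)=1, C(k)=k**3 - 3*k**2/2 - k/2 + 1.
Key eq: (1)·f(k+1) = (1)·f(k) + (k**3 - 3*k**2/2 - k/2 + 1).
From deg A=0, deg B=0, deg C=3: d=4.
Solving with deg f ≤ 4: f(k) = k*(k**3 - 4*k**2 + 3*k + 4)/4.
R(k) = B(k−1)·f(k)/C(k) = k*(k**3 - 4*k**2 + 3*k + 4)/(2*(k - 1)*(2*k**2 - k - 2)); s_k = R·t_k = k*(-k**3 + 4*k**2 - 3*k - 4).
s_(k+1) − s_k = -4*k**3 + 6*k**2 + 2*k - 4 = t_k.
Σ_(k=2)^(10) t_k = s_(11) − s_(2) = -9724 − (-4) = -9720.

Σ = -9720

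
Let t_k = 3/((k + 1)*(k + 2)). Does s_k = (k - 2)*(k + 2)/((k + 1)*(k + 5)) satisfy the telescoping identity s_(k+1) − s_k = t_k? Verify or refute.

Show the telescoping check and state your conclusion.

Invalid: residual 3*(k**2 - 3*k - 19)/(k**4 + 14*k**3 + 65*k**2 + 112*k + 60) ≠ 0.

s_(k+1) = (k - 1)*(k + 3)/((k + 2)*(k + 6))
s_(k+1) − s_k = 3*(2*k**2 + 8*k + 11)/(k**4 + 14*k**3 + 65*k**2 + 112*k + 60)
(s_(k+1) − s_k) − t_k = 3*(k**2 - 3*k - 19)/(k**4 + 14*k**3 + 65*k**2 + 112*k + 60)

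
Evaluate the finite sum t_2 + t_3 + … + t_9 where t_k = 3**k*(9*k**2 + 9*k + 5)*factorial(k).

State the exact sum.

Σ = 5999756313528

Compute t_(k+1)/t_k: get 3*(9*k**3 + 36*k**2 + 50*k + 23)/(9*k**2 + 9*k + 5).
Gosper form: A/B · C(k+1)/C(k) with A=3*k + 3, B=1, C=k**2 + k + 5/9.
Set up (3*k + 3)·f(k+1) − (1)·f(k) − (k**2 + k + 5/9) = 0.
deg f ≤ 1 (via 1,0,2).
A polynomial solution: f(k) = (3*k - 2)/9.
Then R = B(k−1)f/C = (3*k - 2)/(9*k**2 + 9*k + 5), so s_k = R(k)·t_k = 3**k*(3*k - 2)*factorial(k).
s_(k+1) − s_k = 3**k*(9*k**2 + 9*k + 5)*factorial(k) = t_k.
Evaluate s at k=10 and k=2: 5999756313600 and 72; difference 5999756313528.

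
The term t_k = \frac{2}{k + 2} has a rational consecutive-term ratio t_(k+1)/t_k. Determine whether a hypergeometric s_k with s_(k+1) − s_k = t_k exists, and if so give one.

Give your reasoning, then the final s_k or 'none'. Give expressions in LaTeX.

Compute t_(k+1)/t_k: get (k + 2)/(k + 3).
So A=k + 2 and B=k + 3, with C=1.
Key eq: (k + 2)·f(k+1) = (k + 2)·f(k) + (1).
d = 0 from the (1,1,0) case.
Generic f = c0 gives residual -1; -1 = 0 cannot hold, so t_k is not Gosper-summable.

no hypergeometric antidifference exists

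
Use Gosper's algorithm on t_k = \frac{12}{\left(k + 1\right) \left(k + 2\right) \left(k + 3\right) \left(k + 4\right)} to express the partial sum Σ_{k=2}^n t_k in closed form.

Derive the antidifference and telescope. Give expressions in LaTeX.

S(n) = \frac{n^{3} + 9 n^{2} + 26 n - 36}{15 \left(n^{3} + 9 n^{2} + 26 n + 24\right)}

Ratio r(k) = (k + 1)/(k + 5).
So A=k + 1 and B=k + 5, with C=1.
Key eq: (k + 1)·f(k+1) = (k + 4)·f(k) + (1).
deg f ≤ 3 (via 1,1,0).
Match coefficients ⇒ f(k) = k*(k**2 + 6*k + 11)/18.
Get s_k = R·t_k = 2*k*(k**2 + 6*k + 11)/(3*(k + 1)*(k + 2)*(k + 3)) with R(k) = B(k−1)f(k)/C(k) = k*(k + 4)*(k**2 + 6*k + 11)/18.
Δs = 12/(k**4 + 10*k**3 + 35*k**2 + 50*k + 24), as required.
Telescope: S(n) = s_(n+1) − s_(2) = 2*(n**3 + 9*n**2 + 26*n + 18)/(3*(n**3 + 9*n**2 + 26*n + 24)) − (3/5) = (n**3 + 9*n**2 + 26*n - 36)/(15*(n**3 + 9*n**2 + 26*n + 24)).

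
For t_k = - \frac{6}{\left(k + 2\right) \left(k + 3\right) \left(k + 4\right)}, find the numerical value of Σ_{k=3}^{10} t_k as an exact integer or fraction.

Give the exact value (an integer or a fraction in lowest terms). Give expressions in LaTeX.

Σ = -38/455

Compute t_(k+1)/t_k: get (k + 2)/(k + 5).
A = k + 2, B = k + 5, C = 1.
Set up (k + 2)·f(k+1) − (k + 4)·f(k) − (1) = 0.
d = 2 from the (1,1,0) case.
A polynomial solution: f(k) = k*(k + 5)/12.
Certificate R = B(k−1)f/C = k*(k + 4)*(k + 5)/12 gives s_k = k*(-k - 5)/(2*(k + 2)*(k + 3)).
Δs = -6/(k**3 + 9*k**2 + 26*k + 24), as required.
Telescoping: Σ = s_(11) − s_(3) = -44/91 − (-2/5) = -38/455.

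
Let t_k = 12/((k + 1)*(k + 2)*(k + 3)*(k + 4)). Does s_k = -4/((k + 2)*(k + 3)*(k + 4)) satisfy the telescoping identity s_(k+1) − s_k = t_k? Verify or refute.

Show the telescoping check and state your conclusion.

Invalid: residual -48/(k**5 + 15*k**4 + 85*k**3 + 225*k**2 + 274*k + 120) ≠ 0.

s_(k+1) = -4/((k + 3)*(k + 4)*(k + 5))
s_(k+1) − s_k = 12/((k + 2)*(k + 3)*(k + 4)*(k + 5))
(s_(k+1) − s_k) − t_k = -48/((k + 1)*(k + 2)*(k + 3)*(k + 4)*(k + 5))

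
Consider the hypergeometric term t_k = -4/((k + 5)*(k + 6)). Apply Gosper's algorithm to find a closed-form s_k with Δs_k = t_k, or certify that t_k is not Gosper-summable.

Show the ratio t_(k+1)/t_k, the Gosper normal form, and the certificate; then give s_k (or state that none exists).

Ratio r(k) = (k + 5)/(k + 7).
Gosper form: A/B · C(k+1)/C(k) with A=k + 5, B=k + 7, C=1.
Need (k + 5)·f(k+1) − (k + 6)·f(k) = 1.
From deg A=1, deg B=1, deg C=0: d=1.
Coefficient equations give f(k) = k/5.
Certificate R = B(k−1)f/C = k*(k + 6)/5 gives s_k = -4*k/(5*k + 25).
Verify: -4/(k**2 + 11*k + 30) matches t_k.

s_k = -4*k/(5*k + 25)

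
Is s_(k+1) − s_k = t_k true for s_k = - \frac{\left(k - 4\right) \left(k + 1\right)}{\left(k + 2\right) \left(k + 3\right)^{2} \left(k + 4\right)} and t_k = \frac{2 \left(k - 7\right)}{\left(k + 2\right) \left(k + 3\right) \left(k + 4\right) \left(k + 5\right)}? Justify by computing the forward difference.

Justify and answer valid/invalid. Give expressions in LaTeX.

Invalid: residual \frac{2 \left(- 3 k^{2} + 7 k + 62\right)}{k^{6} + 21 k^{5} + 181 k^{4} + 819 k^{3} + 2050 k^{2} + 2688 k + 1440} ≠ 0.

s_(k+1) = -(k - 3)*(k + 2)/((k + 3)*(k + 4)**2*(k + 5))
s_(k+1) − s_k = ((k - 4)*(k + 1)*(k + 4)*(k + 5) - (k - 3)*(k + 2)**2*(k + 3))/((k + 2)*(k + 3)**2*(k + 4)**2*(k + 5))
(s_(k+1) − s_k) − t_k = 2*(-3*k**2 + 7*k + 62)/(k**6 + 21*k**5 + 181*k**4 + 819*k**3 + 2050*k**2 + 2688*k + 1440)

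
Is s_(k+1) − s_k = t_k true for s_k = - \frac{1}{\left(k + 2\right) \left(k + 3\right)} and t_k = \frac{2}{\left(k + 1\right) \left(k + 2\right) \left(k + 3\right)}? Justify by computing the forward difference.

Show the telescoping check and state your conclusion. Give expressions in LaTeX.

Invalid: residual - \frac{6}{k^{4} + 10 k^{3} + 35 k^{2} + 50 k + 24} ≠ 0.

s_(k+1) = -1/((k + 3)*(k + 4))
s_(k+1) − s_k = 2/(k**3 + 9*k**2 + 26*k + 24)
(s_(k+1) − s_k) − t_k = -6/(k**4 + 10*k**3 + 35*k**2 + 50*k + 24)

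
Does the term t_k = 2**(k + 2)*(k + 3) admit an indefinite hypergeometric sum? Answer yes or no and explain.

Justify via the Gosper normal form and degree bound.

Yes. s_k = 2**(k + 2)*(k + 1).

Ratio r(k) = 2*(k + 4)/(k + 3).
Normal form (A,B,C) = (2, 1, k + 3).
Solve (2)·f(k+1) − (1)·f(k) = k + 3.
d = 1 from the (0,0,1) case.
Match coefficients ⇒ f(k) = k + 1.
R(k) = B(k−1)·f(k)/C(k) = (k + 1)/(k + 3); s_k = R·t_k = 2**(k + 2)*(k + 1).
Verify: 2**(k + 2)*(k + 3) matches t_k.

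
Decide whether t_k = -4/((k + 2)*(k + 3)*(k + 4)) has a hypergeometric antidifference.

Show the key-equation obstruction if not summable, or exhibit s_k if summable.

Step 1: r(k) = (k + 2)/(k + 5).
Normal form (A,B,C) = (k + 2, k + 5, 1).
Key eq: (k + 2)·f(k+1) = (k + 4)·f(k) + (1).
Bound: deg f ≤ 2.
Solving with deg f ≤ 2: f(k) = k*(k + 5)/12.
So s_k = (B(k−1)f/C)·t_k = (k*(k + 4)*(k + 5)/12)·t_k = k*(-k - 5)/(3*(k + 2)*(k + 3)).
Check: Δs_k = -4/(k**3 + 9*k**2 + 26*k + 24). ✓

Yes. s_k = k*(-k - 5)/(3*(k + 2)*(k + 3)).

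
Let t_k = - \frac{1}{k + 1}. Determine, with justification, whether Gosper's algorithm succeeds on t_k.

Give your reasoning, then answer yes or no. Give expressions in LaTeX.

r(k) = (k + 1)/(k + 2) after simplifying.
So A=k + 1 and B=k + 2, with C=1.
Solve (k + 1)·f(k+1) − (k + 1)·f(k) = 1.
Degrees (1,1,0) ⇒ d ≤ 0.
Generic f = c0 gives residual -1; -1 = 0 cannot hold, so t_k is not Gosper-summable.

No — t_k has no hypergeometric antidifference.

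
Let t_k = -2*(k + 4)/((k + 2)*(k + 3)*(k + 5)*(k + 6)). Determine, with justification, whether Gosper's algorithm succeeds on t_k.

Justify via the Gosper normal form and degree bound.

Yes. s_k = k*(-k - 7)/(10*(k**2 + 7*k + 10)).

Compute t_(k+1)/t_k: get (k + 2)*(k + 5)**2/((k + 4)**2*(k + 7)).
A = k + 2, B = k + 7, C = k**2 + 8*k + 16.
f must satisfy (k + 2)·f(k+1) − (k + 6)·f(k) = k**2 + 8*k + 16.
deg f ≤ 4 (via 1,1,2).
Match coefficients ⇒ f(k) = k*(k + 3)*(k + 4)*(k + 7)/20.
So s_k = (B(k−1)f/C)·t_k = (k*(k + 3)*(k + 6)*(k + 7)/(20*(k + 4)))·t_k = k*(-k - 7)/(10*(k**2 + 7*k + 10)).
Check: Δs_k = 2*(-k - 4)/(k**4 + 16*k**3 + 91*k**2 + 216*k + 180). ✓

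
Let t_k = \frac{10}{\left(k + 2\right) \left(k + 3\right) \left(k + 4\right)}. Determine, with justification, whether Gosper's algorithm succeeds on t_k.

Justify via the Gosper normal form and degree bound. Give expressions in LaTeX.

Step 1: r(k) = (k + 2)/(k + 5).
Factor: A=k + 2; B=k + 5; C=1.
Need (k + 2)·f(k+1) − (k + 4)·f(k) = 1.
Bound: deg f ≤ 2.
Solving with deg f ≤ 2: f(k) = k*(k + 5)/12.
Then R = B(k−1)f/C = k*(k + 4)*(k + 5)/12, so s_k = R(k)·t_k = 5*k*(k + 5)/(6*(k + 2)*(k + 3)).
s_(k+1) − s_k = 10/(k**3 + 9*k**2 + 26*k + 24) = t_k.

Yes. s_k = \frac{5 k \left(k + 5\right)}{6 \left(k + 2\right) \left(k + 3\right)}.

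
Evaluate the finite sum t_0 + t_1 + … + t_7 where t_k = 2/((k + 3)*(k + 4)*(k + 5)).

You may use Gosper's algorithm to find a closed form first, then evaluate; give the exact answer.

Step 1: r(k) = (k + 3)/(k + 6).
Factor: A=k + 3; B=k + 6; C=1.
Key eq: (k + 3)·f(k+1) = (k + 5)·f(k) + (1).
From deg A=1, deg B=1, deg C=0: d=2.
Solve for f: f(k) = k*(k + 7)/24 (degree 2 ≤ 2).
Certificate R = B(k−1)f/C = k*(k + 5)*(k + 7)/24 gives s_k = k*(k + 7)/(12*(k + 3)*(k + 4)).
s_(k+1) − s_k = 2/(k**3 + 12*k**2 + 47*k + 60) = t_k.
Sum = s_(8) − s_(0); s_(8) = 5/66, s_(0) = 0 ⇒ 5/66.

Σ = 5/66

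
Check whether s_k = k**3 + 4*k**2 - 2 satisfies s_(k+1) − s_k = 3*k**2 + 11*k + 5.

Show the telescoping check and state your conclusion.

s_(k+1) = (k + 1)**3 + 4*(k + 1)**2 - 2
s_(k+1) − s_k = 3*k**2 + 11*k + 5
(s_(k+1) − s_k) − t_k = 0

valid; difference matches t_k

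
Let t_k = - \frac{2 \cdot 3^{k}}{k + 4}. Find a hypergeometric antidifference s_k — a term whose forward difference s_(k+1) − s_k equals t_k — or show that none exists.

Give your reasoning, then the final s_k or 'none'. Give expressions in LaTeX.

Step 1: r(k) = 3*(k + 4)/(k + 5).
Take A(k)=3*k + 12, B(k)=k + 5, C(k)=1.
Solve (3*k + 12)·f(k+1) − (k + 4)·f(k) = 1.
Degrees (1,1,0) ⇒ d ≤ -1.
d = -1 < 0 ⇒ no nonzero polynomial f; not summable.

none — t_k is not Gosper-summable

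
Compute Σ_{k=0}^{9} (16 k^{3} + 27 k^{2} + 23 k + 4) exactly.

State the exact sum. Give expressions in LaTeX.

t_(k+1)/t_k = (16*k**3 + 75*k**2 + 125*k + 70)/(16*k**3 + 27*k**2 + 23*k + 4).
Factor: A=1; B=1; C=k**3 + 27*k**2/16 + 23*k/16 + 1/4.
Key eq: (1)·f(k+1) = (1)·f(k) + (k**3 + 27*k**2/16 + 23*k/16 + 1/4).
From deg A=0, deg B=0, deg C=3: d=4.
Solving with deg f ≤ 4: f(k) = k*(4*k**3 + k**2 + 2*k - 3)/16.
Certificate R = B(k−1)f/C = k*(4*k**3 + k**2 + 2*k - 3)/(16*k**3 + 27*k**2 + 23*k + 4) gives s_k = k*(4*k**3 + k**2 + 2*k - 3).
s_(k+1) − s_k = 16*k**3 + 27*k**2 + 23*k + 4 = t_k.
Σ_(k=0)^(9) t_k = s_(10) − s_(0) = 41170 − (0) = 41170.

Σ = 41170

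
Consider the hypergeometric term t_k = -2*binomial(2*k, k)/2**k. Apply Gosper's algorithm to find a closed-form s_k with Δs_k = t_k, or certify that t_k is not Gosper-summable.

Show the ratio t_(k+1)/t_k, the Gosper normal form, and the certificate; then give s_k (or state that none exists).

not Gosper-summable; s_k does not exist

r(k) = (2*k + 1)/(k + 1) after simplifying.
Gosper form: A/B · C(k+1)/C(k) with A=2*k + 1, B=k + 1, C=1.
Solve (2*k + 1)·f(k+1) − (k)·f(k) = 1.
Degrees (1,1,0) ⇒ d ≤ -1.
Bound -1 < 0, so the key equation has no polynomial solution.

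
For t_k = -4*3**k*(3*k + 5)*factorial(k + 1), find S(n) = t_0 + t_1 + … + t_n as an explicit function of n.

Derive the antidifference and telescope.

S(n) = -12*3**n*factorial(n + 2) + 4

The ratio is 3*(k + 2)*(3*k + 8)/(3*k + 5).
Factor: A=3*k + 6; B=1; C=k + 5/3.
Set up (3*k + 6)·f(k+1) − (1)·f(k) − (k + 5/3) = 0.
deg f ≤ 0 (via 1,0,1).
Solving with deg f ≤ 0: f(k) = 1/3.
Certificate R = B(k−1)f/C = 1/(3*k + 5) gives s_k = -4*3**k*factorial(k + 1).
Verify: -4*3**k*(3*k + 5)*factorial(k + 1) matches t_k.
Σ_(k=0)^n t_k = s_(n+1) − s_(0) = (-12*3**n*factorial(n + 2)) − (-4), i.e. -12*3**n*factorial(n + 2) + 4.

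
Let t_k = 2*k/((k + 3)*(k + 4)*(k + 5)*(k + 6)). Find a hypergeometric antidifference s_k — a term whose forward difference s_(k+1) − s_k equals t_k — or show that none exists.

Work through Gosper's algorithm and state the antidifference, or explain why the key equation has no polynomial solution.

s_k = k*(k**2 + 12*k - 13)/(60*(k + 3)*(k + 4)*(k + 5))

The ratio is (k + 1)*(k + 3)/(k*(k + 7)).
Factor: A=k + 3; B=k + 7; C=k.
Solve (k + 3)·f(k+1) − (k + 6)·f(k) = k.
Bound: deg f ≤ 3.
Match coefficients ⇒ f(k) = k*(k - 1)*(k + 13)/120.
R(k) = B(k−1)·f(k)/C(k) = (k - 1)*(k + 6)*(k + 13)/120; s_k = R·t_k = k*(k**2 + 12*k - 13)/(60*(k + 3)*(k + 4)*(k + 5)).
s_(k+1) − s_k = 2*k/(k**4 + 18*k**3 + 119*k**2 + 342*k + 360) = t_k.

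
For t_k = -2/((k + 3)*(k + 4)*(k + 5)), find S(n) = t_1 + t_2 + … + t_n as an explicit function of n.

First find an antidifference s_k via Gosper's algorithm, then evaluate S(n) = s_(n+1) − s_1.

t_(k+1)/t_k = (k + 3)/(k + 6).
Gosper form: A/B · C(k+1)/C(k) with A=k + 3, B=k + 6, C=1.
Set up (k + 3)·f(k+1) − (k + 5)·f(k) − (1) = 0.
Bound: deg f ≤ 2.
Solve for f: f(k) = k*(k + 7)/24 (degree 2 ≤ 2).
Get s_k = R·t_k = k*(-k - 7)/(12*(k + 3)*(k + 4)) with R(k) = B(k−1)f(k)/C(k) = k*(k + 5)*(k + 7)/24.
Check: Δs_k = -2/(k**3 + 12*k**2 + 47*k + 60). ✓
Telescope: S(n) = s_(n+1) − s_(1) = (-n**2 - 9*n - 8)/(12*(n**2 + 9*n + 20)) − (-1/30) = n*(-n - 9)/(20*(n**2 + 9*n + 20)).

S(n) = n*(-n - 9)/(20*(n**2 + 9*n + 20))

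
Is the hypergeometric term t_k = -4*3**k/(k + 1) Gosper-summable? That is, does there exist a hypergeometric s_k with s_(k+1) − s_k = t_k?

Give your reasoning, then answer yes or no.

Compute t_(k+1)/t_k: get 3*(k + 1)/(k + 2).
A = 3*k + 3, B = k + 2, C = 1.
Set up (3*k + 3)·f(k+1) − (k + 1)·f(k) − (1) = 0.
deg f ≤ -1 (via 1,1,0).
Bound -1 < 0, so the key equation has no polynomial solution.

No — negative degree bound, so no certificate f.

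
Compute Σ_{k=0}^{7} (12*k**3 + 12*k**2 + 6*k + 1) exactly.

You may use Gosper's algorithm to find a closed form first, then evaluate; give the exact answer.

Step 1: r(k) = (12*k**3 + 48*k**2 + 66*k + 31)/(12*k**3 + 12*k**2 + 6*k + 1).
A = 1, B = 1, C = k**3 + k**2 + k/2 + 1/12.
Key eq: (1)·f(k+1) = (1)·f(k) + (k**3 + k**2 + k/2 + 1/12).
From deg A=0, deg B=0, deg C=3: d=4.
Solve for f: f(k) = k**3*(3*k - 2)/12 (degree 4 ≤ 4).
Then R = B(k−1)f/C = k**3*(3*k - 2)/(12*k**3 + 12*k**2 + 6*k + 1), so s_k = R(k)·t_k = k**3*(3*k - 2).
Δs = 12*k**3 + 12*k**2 + 6*k + 1, as required.
Σ_(k=0)^(7) t_k = s_(8) − s_(0) = 11264 − (0) = 11264.

Σ = 11264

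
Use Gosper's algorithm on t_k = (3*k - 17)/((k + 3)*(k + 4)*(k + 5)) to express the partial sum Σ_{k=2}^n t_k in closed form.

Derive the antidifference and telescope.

Compute t_(k+1)/t_k: get (k + 3)*(3*k - 14)/((k + 6)*(3*k - 17)).
Normal form (A,B,C) = (k + 3, k + 6, k - 17/3).
Key eq: (k + 3)·f(k+1) = (k + 5)·f(k) + (k - 17/3).
deg f ≤ 2 (via 1,1,1).
A polynomial solution: f(k) = -k*(k + 16)/9.
Get s_k = R·t_k = k*(-k - 16)/(3*(k + 3)*(k + 4)) with R(k) = B(k−1)f(k)/C(k) = -k*(k + 5)*(k + 16)/(3*(3*k - 17)).
Verify: (3*k - 17)/(k**3 + 12*k**2 + 47*k + 60) matches t_k.
Telescope: S(n) = s_(n+1) − s_(2) = (-n**2 - 18*n - 17)/(3*(n**2 + 9*n + 20)) − (-2/5) = (n**2 - 36*n + 35)/(15*(n**2 + 9*n + 20)).

S(n) = (n**2 - 36*n + 35)/(15*(n**2 + 9*n + 20))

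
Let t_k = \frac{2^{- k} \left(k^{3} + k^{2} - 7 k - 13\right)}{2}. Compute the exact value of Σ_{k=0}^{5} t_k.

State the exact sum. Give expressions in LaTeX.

Σ = -159/16

The ratio is (k**3/2 + 2*k**2 - k - 9)/(k**3 + k**2 - 7*k - 13).
So A=1/2 and B=1, with C=k**3 + k**2 - 7*k - 13.
Set up (1/2)·f(k+1) − (1)·f(k) − (k**3 + k**2 - 7*k - 13) = 0.
Degrees (0,0,3) ⇒ d ≤ 3.
Solving with deg f ≤ 3: f(k) = -2*(k**3 + 4*k**2 + 4*k - 4).
So s_k = (B(k−1)f/C)·t_k = (-2*(k**3 + 4*k**2 + 4*k - 4)/(k**3 + k**2 - 7*k - 13))·t_k = (-k**3 - 4*k**2 - 4*k + 4)/2**k.
Check: Δs_k = (k**3 + k**2 - 7*k - 13)/(2*2**k). ✓
Sum = s_(6) − s_(0); s_(6) = -95/16, s_(0) = 4 ⇒ -159/16.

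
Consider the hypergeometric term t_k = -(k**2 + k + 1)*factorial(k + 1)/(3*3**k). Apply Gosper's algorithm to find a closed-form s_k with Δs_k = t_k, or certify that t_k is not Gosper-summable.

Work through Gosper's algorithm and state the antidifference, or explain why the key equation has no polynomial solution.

t_(k+1)/t_k = (k + 2)*(k + (k + 1)**2 + 2)/(3*(k**2 + k + 1)).
A = k/3 + 2/3, B = 1, C = k**2 + k + 1.
Need (k/3 + 2/3)·f(k+1) − (1)·f(k) = k**2 + k + 1.
Bound: deg f ≤ 1.
A polynomial solution: f(k) = 3*(k + 1).
R(k) = B(k−1)·f(k)/C(k) = 3*(k + 1)/(k**2 + k + 1); s_k = R·t_k = -(k + 1)*factorial(k + 1)/3**k.
Check: Δs_k = -(k**2 + k + 1)*factorial(k + 1)/(3*3**k). ✓

s_k = -(k + 1)*factorial(k + 1)/3**k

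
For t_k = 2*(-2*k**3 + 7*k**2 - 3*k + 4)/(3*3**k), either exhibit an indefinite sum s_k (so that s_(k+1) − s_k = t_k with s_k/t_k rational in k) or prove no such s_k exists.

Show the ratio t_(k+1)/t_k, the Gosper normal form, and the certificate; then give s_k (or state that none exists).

s_k = 2*(k**3 - 2*k**2 + k - 2)/3**k

The ratio is (2*k**3 - k**2 - 5*k - 6)/(3*(2*k**3 - 7*k**2 + 3*k - 4)).
A = 1/3, B = 1, C = k**3 - 7*k**2/2 + 3*k/2 - 2.
Key eq: (1/3)·f(k+1) = (1)·f(k) + (k**3 - 7*k**2/2 + 3*k/2 - 2).
Bound: deg f ≤ 3.
Match coefficients ⇒ f(k) = -3*(k - 2)*(k**2 + 1)/2.
R(k) = B(k−1)·f(k)/C(k) = -3*(k - 2)*(k**2 + 1)/(2*k**3 - 7*k**2 + 3*k - 4); s_k = R·t_k = 2*(k**3 - 2*k**2 + k - 2)/3**k.
Δs = 2*(-2*k**3 + 7*k**2 - 3*k + 4)/(3*3**k), as required.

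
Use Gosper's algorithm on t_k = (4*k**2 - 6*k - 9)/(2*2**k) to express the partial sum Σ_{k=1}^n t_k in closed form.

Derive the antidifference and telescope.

S(n) = 2**(-n - 1)*(3*2**n - 4*n**2 - 10*n - 3)

r(k) = (4*k**2 + 2*k - 11)/(2*(4*k**2 - 6*k - 9)) after simplifying.
Take A(k)=1/2, B(k)=1, C(k)=k**2 - 3*k/2 - 9/4.
f must satisfy (1/2)·f(k+1) − (1)·f(k) = k**2 - 3*k/2 - 9/4.
Degrees (0,0,2) ⇒ d ≤ 2.
Match coefficients ⇒ f(k) = -(4*k**2 + 2*k - 3)/2.
Get s_k = R·t_k = (-4*k**2 - 2*k + 3)/2**k with R(k) = B(k−1)f(k)/C(k) = -2*(4*k**2 + 2*k - 3)/(4*k**2 - 6*k - 9).
Verify: (4*k**2 - 6*k - 9)/(2*2**k) matches t_k.
Evaluate: s_(n+1) = 2**(-n - 1)*(-4*n**2 - 10*n - 3); subtract s_(1) = -3/2 ⇒ S(n) = 2**(-n - 1)*(3*2**n - 4*n**2 - 10*n - 3).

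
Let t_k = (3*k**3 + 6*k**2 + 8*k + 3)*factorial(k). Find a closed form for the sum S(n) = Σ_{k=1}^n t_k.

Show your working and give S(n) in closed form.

The ratio is (3*k**4 + 18*k**3 + 44*k**2 + 49*k + 20)/(3*k**3 + 6*k**2 + 8*k + 3).
So A=k + 1 and B=1, with C=k**3 + 2*k**2 + 8*k/3 + 1.
f must satisfy (k + 1)·f(k+1) − (1)·f(k) = k**3 + 2*k**2 + 8*k/3 + 1.
deg f ≤ 2 (via 1,0,3).
Coefficient equations give f(k) = (3*k**2 - 1)/3.
R(k) = B(k−1)·f(k)/C(k) = (3*k**2 - 1)/(3*k**3 + 6*k**2 + 8*k + 3); s_k = R·t_k = (3*k**2 - 1)*factorial(k).
Verify: (3*k**3 + 6*k**2 + 8*k + 3)*factorial(k) matches t_k.
Evaluate: s_(n+1) = (3*n**2 + 6*n + 2)*factorial(n + 1); subtract s_(1) = 2 ⇒ S(n) = 3*n**3*factorial(n) + 9*n**2*factorial(n) + 8*n*factorial(n) + 2*factorial(n) - 2.

S(n) = 3*n**3*factorial(n) + 9*n**2*factorial(n) + 8*n*factorial(n) + 2*factorial(n) - 2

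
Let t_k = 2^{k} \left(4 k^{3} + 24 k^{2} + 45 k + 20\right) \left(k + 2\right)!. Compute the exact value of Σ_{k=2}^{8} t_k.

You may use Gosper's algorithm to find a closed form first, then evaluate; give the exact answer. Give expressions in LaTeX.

Σ = 3821794098048

The ratio is 2*(4*k**4 + 48*k**3 + 213*k**2 + 408*k + 279)/(4*k**3 + 24*k**2 + 45*k + 20).
Take A(k)=2*k + 6, B(k)=1, C(k)=k**3 + 6*k**2 + 45*k/4 + 5.
Need (2*k + 6)·f(k+1) − (1)·f(k) = k**3 + 6*k**2 + 45*k/4 + 5.
Degrees (1,0,3) ⇒ d ≤ 2.
Solve for f: f(k) = (k + 2)*(2*k - 1)/4 (degree 2 ≤ 2).
Certificate R = B(k−1)f/C = (k + 2)*(2*k - 1)/(4*k**3 + 24*k**2 + 45*k + 20) gives s_k = 2**k*(k + 2)*(2*k - 1)*factorial(k + 2).
s_(k+1) − s_k = 2**k*(4*k**3 + 24*k**2 + 45*k + 20)*factorial(k + 2) = t_k.
Telescoping: Σ = s_(9) − s_(2) = 3821794099200 − (1152) = 3821794098048.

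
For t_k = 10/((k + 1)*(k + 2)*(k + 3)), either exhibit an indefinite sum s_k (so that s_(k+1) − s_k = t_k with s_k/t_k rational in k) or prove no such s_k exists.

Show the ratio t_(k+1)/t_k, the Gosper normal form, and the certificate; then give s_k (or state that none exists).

s_k = 5*k*(k + 3)/(2*(k + 1)*(k + 2))

t_(k+1)/t_k = (k + 1)/(k + 4).
Normal form (A,B,C) = (k + 1, k + 4, 1).
Need (k + 1)·f(k+1) − (k + 3)·f(k) = 1.
Degrees (1,1,0) ⇒ d ≤ 2.
A polynomial solution: f(k) = k*(k + 3)/4.
Then R = B(k−1)f/C = k*(k + 3)**2/4, so s_k = R(k)·t_k = 5*k*(k + 3)/(2*(k + 1)*(k + 2)).
Verify: 10/(k**3 + 6*k**2 + 11*k + 6) matches t_k.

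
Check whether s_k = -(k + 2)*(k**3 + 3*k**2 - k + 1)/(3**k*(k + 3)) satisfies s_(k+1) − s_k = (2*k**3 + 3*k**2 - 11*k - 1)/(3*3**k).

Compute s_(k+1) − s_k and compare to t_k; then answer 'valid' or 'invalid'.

s_(k+1) = -(k + 3)*(-k + (k + 1)**3 + 3*(k + 1)**2)/(3*3**k*(k + 4))
s_(k+1) − s_k = (2*k**5 + 15*k**4 + 22*k**3 - 49*k**2 - 102*k - 12)/(3*3**k*(k**2 + 7*k + 12))
(s_(k+1) − s_k) − t_k = k*(-2*k**3 - 12*k**2 - 7*k + 37)/(3*3**k*(k**2 + 7*k + 12))

Invalid: residual k*(-2*k**3 - 12*k**2 - 7*k + 37)/(3*3**k*(k**2 + 7*k + 12)) ≠ 0.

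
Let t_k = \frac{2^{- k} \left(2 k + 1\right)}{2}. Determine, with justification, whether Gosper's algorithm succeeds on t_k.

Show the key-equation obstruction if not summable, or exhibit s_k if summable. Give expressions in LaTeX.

The ratio is (2*k + 3)/(2*(2*k + 1)).
So A=1/2 and B=1, with C=k + 1/2.
Key eq: (1/2)·f(k+1) = (1)·f(k) + (k + 1/2).
Bound: deg f ≤ 1.
Solving with deg f ≤ 1: f(k) = -2*k - 3.
Then R = B(k−1)f/C = -2*(2*k + 3)/(2*k + 1), so s_k = R(k)·t_k = (-2*k - 3)/2**k.
s_(k+1) − s_k = (2*k + 1)/(2*2**k) = t_k.

Yes. s_k = 2^{- k} \left(- 2 k - 3\right).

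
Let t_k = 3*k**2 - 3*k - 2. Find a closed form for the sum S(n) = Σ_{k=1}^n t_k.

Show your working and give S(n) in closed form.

t_(k+1)/t_k = (3*k**2 + 3*k - 2)/(3*k**2 - 3*k - 2).
Gosper form: A/B · C(k+1)/C(k) with A=1, B=1, C=k**2 - k - 2/3.
Set up (1)·f(k+1) − (1)·f(k) − (k**2 - k - 2/3) = 0.
deg f ≤ 3 (via 0,0,2).
Solve for f: f(k) = k**2*(k - 3)/3 (degree 3 ≤ 3).
Then R = B(k−1)f/C = k**2*(k - 3)/(3*k**2 - 3*k - 2), so s_k = R(k)·t_k = k**2*(k - 3).
Verify: 3*k**2 - 3*k - 2 matches t_k.
Telescope: S(n) = s_(n+1) − s_(1) = n**3 - 3*n - 2 − (-2) = n*(n**2 - 3).

S(n) = n*(n**2 - 3)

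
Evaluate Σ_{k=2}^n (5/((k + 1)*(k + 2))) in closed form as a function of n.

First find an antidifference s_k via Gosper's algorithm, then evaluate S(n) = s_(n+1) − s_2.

S(n) = 5*(n - 1)/(3*(n + 2))

r(k) = (k + 1)/(k + 3) after simplifying.
A = k + 1, B = k + 3, C = 1.
Solve (k + 1)·f(k+1) − (k + 2)·f(k) = 1.
deg f ≤ 1 (via 1,1,0).
Solving with deg f ≤ 1: f(k) = k.
So s_k = (B(k−1)f/C)·t_k = (k*(k + 2))·t_k = 5*k/(k + 1).
s_(k+1) − s_k = 5/(k**2 + 3*k + 2) = t_k.
s_(n+1) = 5*(n + 1)/(n + 2) and s_(2) = 10/3, so S(n) = 5*(n - 1)/(3*(n + 2)).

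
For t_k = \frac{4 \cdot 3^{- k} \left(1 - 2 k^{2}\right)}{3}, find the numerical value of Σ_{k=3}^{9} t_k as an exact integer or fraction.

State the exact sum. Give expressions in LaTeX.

The ratio is (2*(k + 1)**2 - 1)/(3*(2*k**2 - 1)).
Normal form (A,B,C) = (1/3, 1, k**2 - 1/2).
Solve (1/3)·f(k+1) − (1)·f(k) = k**2 - 1/2.
d = 2 from the (0,0,2) case.
Solving with deg f ≤ 2: f(k) = -3*(2*k**2 + 2*k + 1)/4.
So s_k = (B(k−1)f/C)·t_k = (-3*(2*k**2 + 2*k + 1)/(2*(2*k**2 - 1)))·t_k = 2*(2*k**2 + 2*k + 1)/3**k.
s_(k+1) − s_k = 4*(1 - 2*k**2)/(3*3**k) = t_k.
Σ_(k=3)^(9) t_k = s_(10) − s_(3) = 442/59049 − (50/27) = -108908/59049.

Σ = -108908/59049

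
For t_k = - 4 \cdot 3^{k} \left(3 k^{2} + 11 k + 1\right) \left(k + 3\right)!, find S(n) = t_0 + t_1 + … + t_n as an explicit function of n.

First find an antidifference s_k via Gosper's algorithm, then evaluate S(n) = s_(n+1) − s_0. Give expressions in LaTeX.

S(n) = - 12 \cdot 3^{n} n \left(n + 4\right)! - 24

t_(k+1)/t_k = 3*(3*k**3 + 29*k**2 + 83*k + 60)/(3*k**2 + 11*k + 1).
A = 3*k + 12, B = 1, C = k**2 + 11*k/3 + 1/3.
Solve (3*k + 12)·f(k+1) − (1)·f(k) = k**2 + 11*k/3 + 1/3.
Degrees (1,0,2) ⇒ d ≤ 1.
Coefficient equations give f(k) = (k - 1)/3.
Get s_k = R·t_k = -4*3**k*(k - 1)*factorial(k + 3) with R(k) = B(k−1)f(k)/C(k) = (k - 1)/(3*k**2 + 11*k + 1).
Verify: -4*3**k*(3*k**2 + 11*k + 1)*factorial(k + 3) matches t_k.
Σ_(k=0)^n t_k = s_(n+1) − s_(0) = (-12*3**n*n*factorial(n + 4)) − (24), i.e. -12*3**n*n*factorial(n + 4) - 24.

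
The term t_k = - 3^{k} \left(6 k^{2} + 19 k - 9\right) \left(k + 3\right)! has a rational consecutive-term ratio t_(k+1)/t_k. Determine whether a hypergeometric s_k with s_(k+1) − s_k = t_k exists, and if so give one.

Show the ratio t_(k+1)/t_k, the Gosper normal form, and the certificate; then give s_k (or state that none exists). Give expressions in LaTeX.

s_k = - 3^{k} \left(2 k - 3\right) \left(k + 3\right)!

Compute t_(k+1)/t_k: get 3*(6*k**3 + 55*k**2 + 140*k + 64)/(6*k**2 + 19*k - 9).
Take A(k)=3*k + 12, B(k)=1, C(k)=k**2 + 19*k/6 - 3/2.
Solve (3*k + 12)·f(k+1) − (1)·f(k) = k**2 + 19*k/6 - 3/2.
d = 1 from the (1,0,2) case.
Match coefficients ⇒ f(k) = (2*k - 3)/6.
Then R = B(k−1)f/C = (2*k - 3)/(6*k**2 + 19*k - 9), so s_k = R(k)·t_k = -3**k*(2*k - 3)*factorial(k + 3).
Check: Δs_k = -3**k*(6*k**2 + 19*k - 9)*factorial(k + 3). ✓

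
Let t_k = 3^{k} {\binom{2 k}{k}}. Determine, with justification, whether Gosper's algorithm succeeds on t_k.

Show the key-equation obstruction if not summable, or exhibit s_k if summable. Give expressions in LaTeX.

No — negative degree bound, so no certificate f.

Step 1: r(k) = 6*(2*k + 1)/(k + 1).
Gosper form: A/B · C(k+1)/C(k) with A=12*k + 6, B=k + 1, C=1.
Set up (12*k + 6)·f(k+1) − (k)·f(k) − (1) = 0.
Degrees (1,1,0) ⇒ d ≤ -1.
Negative degree bound (-1): no f exists, t_k not Gosper-summable.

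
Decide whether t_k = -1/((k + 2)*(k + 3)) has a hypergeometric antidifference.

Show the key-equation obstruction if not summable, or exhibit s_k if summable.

Compute t_(k+1)/t_k: get (k + 2)/(k + 4).
So A=k + 2 and B=k + 4, with C=1.
Solve (k + 2)·f(k+1) − (k + 3)·f(k) = 1.
Degrees (1,1,0) ⇒ d ≤ 1.
A polynomial solution: f(k) = k/2.
So s_k = (B(k−1)f/C)·t_k = (k*(k + 3)/2)·t_k = -k/(2*k + 4).
Check: Δs_k = -1/(k**2 + 5*k + 6). ✓

Yes. s_k = -k/(2*k + 4).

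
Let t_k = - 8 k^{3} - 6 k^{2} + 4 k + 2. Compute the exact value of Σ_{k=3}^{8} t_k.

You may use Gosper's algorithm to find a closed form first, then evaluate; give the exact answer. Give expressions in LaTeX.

The ratio is (4*k**3 + 15*k**2 + 16*k + 4)/(4*k**3 + 3*k**2 - 2*k - 1).
Gosper form: A/B · C(k+1)/C(k) with A=1, B=1, C=k**3 + 3*k**2/4 - k/2 - 1/4.
f must satisfy (1)·f(k+1) − (1)·f(k) = k**3 + 3*k**2/4 - k/2 - 1/4.
Bound: deg f ≤ 4.
Solving with deg f ≤ 4: f(k) = k*(k + 1)*(2*k**2 - 4*k + 1)/8.
Then R = B(k−1)f/C = k*(2*k**2 - 4*k + 1)/(2*(4*k**2 - k - 1)), so s_k = R(k)·t_k = k*(-2*k**3 + 2*k**2 + 3*k - 1).
Δs = -8*k**3 - 6*k**2 + 4*k + 2, as required.
Σ_(k=3)^(8) t_k = s_(9) − s_(3) = -11430 − (-84) = -11346.

Σ = -11346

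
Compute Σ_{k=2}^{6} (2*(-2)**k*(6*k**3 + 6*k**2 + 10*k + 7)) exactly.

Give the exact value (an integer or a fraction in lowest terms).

The ratio is 2*(-6*k**3 - 24*k**2 - 40*k - 29)/(6*k**3 + 6*k**2 + 10*k + 7).
Take A(k)=-2, B(k)=1, C(k)=k**3 + k**2 + 5*k/3 + 7/6.
Key eq: (-2)·f(k+1) = (1)·f(k) + (k**3 + k**2 + 5*k/3 + 7/6).
deg f ≤ 3 (via 0,0,3).
Match coefficients ⇒ f(k) = -(2*k**3 - 2*k**2 + 2*k + 1)/6.
Get s_k = R·t_k = (-2)**(k + 1)*(2*k**3 - 2*k**2 + 2*k + 1) with R(k) = B(k−1)f(k)/C(k) = -(2*k**3 - 2*k**2 + 2*k + 1)/(6*k**3 + 6*k**2 + 10*k + 7).
Δs = 2*(-2)**k*(6*k**3 + 6*k**2 + 10*k + 7), as required.
Evaluate s at k=7 and k=2: 154368 and -104; difference 154472.

Σ = 154472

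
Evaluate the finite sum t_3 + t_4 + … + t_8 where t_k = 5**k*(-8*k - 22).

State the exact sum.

Σ = -41014500

Ratio r(k) = 5*(4*k + 15)/(4*k + 11).
Normal form (A,B,C) = (5, 1, k + 11/4).
Key eq: (5)·f(k+1) = (1)·f(k) + (k + 11/4).
Bound: deg f ≤ 1.
A polynomial solution: f(k) = (2*k + 3)/8.
Then R = B(k−1)f/C = (2*k + 3)/(2*(4*k + 11)), so s_k = R(k)·t_k = 5**k*(-2*k - 3).
Check: Δs_k = 5**k*(-8*k - 22). ✓
Evaluate s at k=9 and k=3: -41015625 and -1125; difference -41014500.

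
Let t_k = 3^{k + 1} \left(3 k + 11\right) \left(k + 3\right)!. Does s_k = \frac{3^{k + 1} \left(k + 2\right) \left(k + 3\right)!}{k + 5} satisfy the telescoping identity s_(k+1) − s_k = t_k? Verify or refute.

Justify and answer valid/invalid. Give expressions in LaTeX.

s_(k+1) = 3**(k + 2)*(k + 3)*factorial(k + 4)/(k + 6)
s_(k+1) − s_k = 3**(k + 1)*(3*k**3 + 35*k**2 + 133*k + 168)*factorial(k + 3)/((k + 5)*(k + 6))
(s_(k+1) − s_k) − t_k = -3**(k + 2)*(3*k**2 + 26*k + 54)*factorial(k + 3)/((k + 5)*(k + 6))

Invalid: residual - \frac{3^{k + 2} \left(3 k^{2} + 26 k + 54\right) \left(k + 3\right)!}{\left(k + 5\right) \left(k + 6\right)} ≠ 0.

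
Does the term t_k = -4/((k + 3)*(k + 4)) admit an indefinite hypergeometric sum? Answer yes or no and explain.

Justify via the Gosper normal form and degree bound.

Yes. s_k = -4*k/(3*k + 9).

The ratio is (k + 3)/(k + 5).
Factor: A=k + 3; B=k + 5; C=1.
Key eq: (k + 3)·f(k+1) = (k + 4)·f(k) + (1).
deg f ≤ 1 (via 1,1,0).
Solve for f: f(k) = k/3 (degree 1 ≤ 1).
So s_k = (B(k−1)f/C)·t_k = (k*(k + 4)/3)·t_k = -4*k/(3*k + 9).
Check: Δs_k = -4/(k**2 + 7*k + 12). ✓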